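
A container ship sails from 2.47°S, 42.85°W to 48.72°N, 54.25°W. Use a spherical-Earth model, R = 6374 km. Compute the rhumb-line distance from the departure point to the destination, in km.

5802 km

Δψ = ln[tan(π/4+φ₂/2)/tan(π/4+φ₁/2)] = +1.0195;  Δφ = +0.8934 rad,  Δλ = -0.1990 rad
q = Δφ/Δψ = 0.8763
d = R·√(Δφ² + q²Δλ²) = 6374·0.91029 = 5802 km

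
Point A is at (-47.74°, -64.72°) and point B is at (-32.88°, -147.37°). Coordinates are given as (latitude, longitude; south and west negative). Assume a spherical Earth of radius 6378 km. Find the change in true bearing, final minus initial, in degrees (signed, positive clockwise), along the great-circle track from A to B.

At departure: θ₁ = atan2(sin Δλ cos φ₂, cos φ₁ sin φ₂ − sin φ₁ cos φ₂ cos Δλ) = 251.08°
At arrival: θ₂ = atan2(sin Δλ cos φ₁, −cos φ₂ sin φ₁ + sin φ₂ cos φ₁ cos Δλ) = 310.76°
Δθ = θ₂ − θ₁ = +59.7°

+59.7°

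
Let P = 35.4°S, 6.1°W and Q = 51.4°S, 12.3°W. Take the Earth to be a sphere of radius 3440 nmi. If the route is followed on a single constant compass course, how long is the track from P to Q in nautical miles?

Δψ = ln[tan(π/4+φ₂/2)/tan(π/4+φ₁/2)] = -0.3879;  Δφ = -0.2793 rad,  Δλ = -0.1082 rad
q = Δφ/Δψ = 0.7199
d = R·√(Δφ² + q²Δλ²) = 3440·0.28992 = 997 nmi

997 nmi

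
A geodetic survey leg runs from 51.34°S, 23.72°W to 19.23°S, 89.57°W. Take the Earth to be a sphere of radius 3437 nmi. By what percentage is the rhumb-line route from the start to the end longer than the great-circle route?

Great circle: σ = 1.0489 rad → d_gc = Rσ = 3605.1 nmi
Rhumb: Δφ = +0.5604, Δλ = -1.1493, Δψ = +0.7055, q = Δφ/Δψ = 0.7944 → d_rh = R√(Δφ²+q²Δλ²) = 3682.0 nmi
Excess = (3682.0 − 3605.1) / 3605.1 = 76.9 / 3605.1 = 2.13% ≈ 2.1%

2.1%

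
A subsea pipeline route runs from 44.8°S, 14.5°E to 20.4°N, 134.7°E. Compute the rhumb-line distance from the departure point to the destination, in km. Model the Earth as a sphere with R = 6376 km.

14257 km

Δψ = ln[tan(π/4+φ₂/2)/tan(π/4+φ₁/2)] = +1.2403;  Δφ = +1.1380 rad,  Δλ = +2.0979 rad
q = Δφ/Δψ = 0.9175
d = R·√(Δφ² + q²Δλ²) = 6376·2.23605 = 14257 km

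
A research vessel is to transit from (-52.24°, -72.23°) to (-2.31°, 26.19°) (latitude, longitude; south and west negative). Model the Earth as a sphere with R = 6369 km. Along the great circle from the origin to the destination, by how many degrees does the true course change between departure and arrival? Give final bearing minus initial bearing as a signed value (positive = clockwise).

Initial bearing θ₁ = atan2(sin Δλ cos φ₂, cos φ₁ sin φ₂ − sin φ₁ cos φ₂ cos Δλ) = 98.08°
Final bearing θ₂ = (initial bearing from the destination back to the start) + 180° = 37.36°
Δθ = θ₂ − θ₁ = -60.7°

-60.7°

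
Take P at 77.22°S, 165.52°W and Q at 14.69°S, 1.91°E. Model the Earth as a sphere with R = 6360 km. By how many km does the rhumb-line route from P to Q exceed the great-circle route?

Great circle: cos σ = sin φ₁ sin φ₂ + cos φ₁ cos φ₂ cos Δλ,  σ = 1.5323 rad → d_gc = 9745.6 km
Rhumb line: Δψ = +1.9301, q = Δφ/Δψ = 0.5654, d_rh = R√(Δφ²+q²Δλ²) = 12594.2 km
Excess = 12594.2 − 9745.6 = 2848.6 ≈ 2849 km

2849 km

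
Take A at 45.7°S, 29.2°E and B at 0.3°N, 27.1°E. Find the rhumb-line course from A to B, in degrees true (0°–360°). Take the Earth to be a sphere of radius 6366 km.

357.7°

Meridional parts: M(φ₁)=-0.8988, M(φ₂)=+0.0052 → ΔM = +0.9040;  Δλ = -0.0367 rad
tan C = Δλ / ΔM = -0.0405 → C = 357.68°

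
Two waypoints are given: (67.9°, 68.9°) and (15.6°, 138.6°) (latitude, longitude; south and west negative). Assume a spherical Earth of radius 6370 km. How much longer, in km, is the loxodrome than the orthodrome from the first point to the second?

249 km

Great circle: cos σ = sin φ₁ sin φ₂ + cos φ₁ cos φ₂ cos Δλ,  σ = 1.1865 rad → d_gc = 7558.2 km
Rhumb line: Δψ = -1.3576, q = Δφ/Δψ = 0.6724, d_rh = R√(Δφ²+q²Δλ²) = 7807.4 km
Excess = 7807.4 − 7558.2 = 249.2 ≈ 249 km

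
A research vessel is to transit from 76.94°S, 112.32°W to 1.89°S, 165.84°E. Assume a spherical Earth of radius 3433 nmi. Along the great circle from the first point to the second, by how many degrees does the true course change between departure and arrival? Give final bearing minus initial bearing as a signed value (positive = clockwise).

+69.5°

At departure: θ₁ = atan2(sin Δλ cos φ₂, cos φ₁ sin φ₂ − sin φ₁ cos φ₂ cos Δλ) = 277.53°
At arrival: θ₂ = atan2(sin Δλ cos φ₁, −cos φ₂ sin φ₁ + sin φ₂ cos φ₁ cos Δλ) = 347.05°
Δθ = θ₂ − θ₁ = +69.5°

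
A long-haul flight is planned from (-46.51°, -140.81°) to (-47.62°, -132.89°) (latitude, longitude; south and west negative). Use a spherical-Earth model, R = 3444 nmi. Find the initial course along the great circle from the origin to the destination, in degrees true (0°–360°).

θ = atan2( sin Δλ·cos φ₂ ,  cos φ₁ sin φ₂ − sin φ₁ cos φ₂ cos Δλ )
  = atan2(+0.0929, -0.0240) = 104.51°

104.5°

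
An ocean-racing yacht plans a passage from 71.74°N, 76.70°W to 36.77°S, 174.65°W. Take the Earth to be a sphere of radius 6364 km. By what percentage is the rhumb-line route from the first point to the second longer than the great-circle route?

Great circle: σ = 2.2183 rad → d_gc = Rσ = 14117.1 km
Rhumb: Δφ = -1.8939, Δλ = -1.7096, Δψ = -2.5191, q = Δφ/Δψ = 0.7518 → d_rh = R√(Δφ²+q²Δλ²) = 14565.8 km
Excess = (14565.8 − 14117.1) / 14117.1 = 448.7 / 14117.1 = 3.18% ≈ 3.2%

3.2%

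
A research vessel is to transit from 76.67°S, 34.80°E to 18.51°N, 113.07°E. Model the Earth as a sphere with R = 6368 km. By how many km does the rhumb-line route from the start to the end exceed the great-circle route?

375 km

Great circle: cos σ = sin φ₁ sin φ₂ + cos φ₁ cos φ₂ cos Δλ,  σ = 1.8384 rad → d_gc = 11707.2 km
Rhumb line: Δψ = +2.4757, q = Δφ/Δψ = 0.6710, d_rh = R√(Δφ²+q²Δλ²) = 12082.2 km
Excess = 12082.2 − 11707.2 = 375.0 ≈ 375 km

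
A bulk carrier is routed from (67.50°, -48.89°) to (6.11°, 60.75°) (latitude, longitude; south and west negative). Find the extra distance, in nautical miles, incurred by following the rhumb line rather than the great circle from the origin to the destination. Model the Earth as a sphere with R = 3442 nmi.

Great circle: cos σ = sin φ₁ sin φ₂ + cos φ₁ cos φ₂ cos Δλ,  σ = 1.6004 rad → d_gc = 5508.4 nmi
Rhumb line: Δψ = -1.5080, q = Δφ/Δψ = 0.7105, d_rh = R√(Δφ²+q²Δλ²) = 5958.2 nmi
Excess = 5958.2 − 5508.4 = 449.8 ≈ 450 nmi

450 nmi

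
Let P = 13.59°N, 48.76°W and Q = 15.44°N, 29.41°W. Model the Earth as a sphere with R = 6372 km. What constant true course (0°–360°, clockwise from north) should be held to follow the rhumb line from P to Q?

Meridional parts: M(φ₁)=+0.2394, M(φ₂)=+0.2728 → ΔM = +0.0334;  Δλ = +0.3377 rad
tan C = Δλ / ΔM = +10.1251 → C = 84.36°

84.4°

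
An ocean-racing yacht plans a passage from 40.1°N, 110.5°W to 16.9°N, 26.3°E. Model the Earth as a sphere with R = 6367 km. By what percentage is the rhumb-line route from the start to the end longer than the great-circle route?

9.9%

Great circle: σ = 1.9244 rad → d_gc = Rσ = 12252.6 km
Rhumb: Δφ = -0.4049, Δλ = +2.3876, Δψ = -0.4659, q = Δφ/Δψ = 0.8692 → d_rh = R√(Δφ²+q²Δλ²) = 13462.5 km
Excess = (13462.5 − 12252.6) / 12252.6 = 1209.9 / 12252.6 = 9.87% ≈ 9.9%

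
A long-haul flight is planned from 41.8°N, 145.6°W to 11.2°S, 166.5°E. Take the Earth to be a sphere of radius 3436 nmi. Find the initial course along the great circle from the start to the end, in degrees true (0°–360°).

θ = atan2( sin Δλ·cos φ₂ ,  cos φ₁ sin φ₂ − sin φ₁ cos φ₂ cos Δλ )
  = atan2(-0.7278, -0.5831) = 231.30°

231.3°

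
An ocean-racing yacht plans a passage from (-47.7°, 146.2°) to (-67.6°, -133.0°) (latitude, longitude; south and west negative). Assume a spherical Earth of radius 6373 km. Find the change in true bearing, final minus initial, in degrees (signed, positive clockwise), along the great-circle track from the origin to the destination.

Initial bearing θ₁ = atan2(sin Δλ cos φ₂, cos φ₁ sin φ₂ − sin φ₁ cos φ₂ cos Δλ) = 146.91°
Final bearing θ₂ = (initial bearing from the destination back to the start) + 180° = 74.65°
Δθ = θ₂ − θ₁ = -72.3°

-72.3°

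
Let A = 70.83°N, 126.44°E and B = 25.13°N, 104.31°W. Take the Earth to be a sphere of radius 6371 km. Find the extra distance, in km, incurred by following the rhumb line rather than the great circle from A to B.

1392 km

Great circle: cos σ = sin φ₁ sin φ₂ + cos φ₁ cos φ₂ cos Δλ,  σ = 1.3561 rad → d_gc = 8639.9 km
Rhumb line: Δψ = -1.3253, q = Δφ/Δψ = 0.6019, d_rh = R√(Δφ²+q²Δλ²) = 10032.1 km
Excess = 10032.1 − 8639.9 = 1392.2 ≈ 1392 km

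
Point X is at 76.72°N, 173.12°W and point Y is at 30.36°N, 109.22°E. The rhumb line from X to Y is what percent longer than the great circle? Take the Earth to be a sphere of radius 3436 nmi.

5.5%

Great circle: σ = 1.0071 rad → d_gc = Rσ = 3460.6 nmi
Rhumb: Δφ = -0.8091, Δλ = -1.3554, Δψ = -1.5940, q = Δφ/Δψ = 0.5076 → d_rh = R√(Δφ²+q²Δλ²) = 3649.4 nmi
Excess = (3649.4 − 3460.6) / 3460.6 = 188.8 / 3460.6 = 5.46% ≈ 5.5%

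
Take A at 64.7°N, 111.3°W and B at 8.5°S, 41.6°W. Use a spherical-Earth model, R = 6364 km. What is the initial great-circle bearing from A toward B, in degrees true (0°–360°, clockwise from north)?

N = sin Δλ·cos φ₂ = +0.9276;  D = cos φ₁ sin φ₂ − sin φ₁ cos φ₂ cos Δλ = -0.3734
initial course = atan2(N, D) = 111.93°

111.9°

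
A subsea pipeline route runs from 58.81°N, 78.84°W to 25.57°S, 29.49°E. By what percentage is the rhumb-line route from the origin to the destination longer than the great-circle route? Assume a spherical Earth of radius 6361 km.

3.0%

Great circle: σ = 2.1131 rad → d_gc = Rσ = 13441.7 km
Rhumb: Δφ = -1.4727, Δλ = +1.8907, Δψ = -1.7380, q = Δφ/Δψ = 0.8473 → d_rh = R√(Δφ²+q²Δλ²) = 13842.4 km
Excess = (13842.4 − 13441.7) / 13441.7 = 400.7 / 13441.7 = 2.98% ≈ 3.0%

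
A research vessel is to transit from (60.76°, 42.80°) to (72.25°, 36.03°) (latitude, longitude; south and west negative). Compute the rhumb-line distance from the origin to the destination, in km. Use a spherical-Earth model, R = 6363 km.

1309 km

Rhumb course C = atan2(Δλ, Δψ) with Δψ = ln[tan(π/4+φ₂/2)/tan(π/4+φ₁/2)] = +0.5131, Δλ = -0.1182 → C = 347.03°
d = R·|Δφ| / |cos C| = 6363·0.20054 / 0.97450 = 1309 km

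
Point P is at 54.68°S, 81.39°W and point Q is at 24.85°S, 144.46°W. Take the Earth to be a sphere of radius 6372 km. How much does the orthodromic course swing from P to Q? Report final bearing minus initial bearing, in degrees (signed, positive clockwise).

At departure: θ₁ = atan2(sin Δλ cos φ₂, cos φ₁ sin φ₂ − sin φ₁ cos φ₂ cos Δλ) = 276.51°
At arrival: θ₂ = atan2(sin Δλ cos φ₁, −cos φ₂ sin φ₁ + sin φ₂ cos φ₁ cos Δλ) = 320.73°
Δθ = θ₂ − θ₁ = +44.2°

+44.2°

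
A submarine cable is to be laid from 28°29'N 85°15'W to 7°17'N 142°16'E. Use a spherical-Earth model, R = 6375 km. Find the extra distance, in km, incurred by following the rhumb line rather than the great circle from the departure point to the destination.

Great circle: cos σ = sin φ₁ sin φ₂ + cos φ₁ cos φ₂ cos Δλ,  σ = 2.1275 rad → d_gc = 13562.7 km
Rhumb line: Δψ = -0.3915, q = Δφ/Δψ = 0.9451, d_rh = R√(Δφ²+q²Δλ²) = 14129.6 km
Excess = 14129.6 − 13562.7 = 566.9 ≈ 567 km

567 km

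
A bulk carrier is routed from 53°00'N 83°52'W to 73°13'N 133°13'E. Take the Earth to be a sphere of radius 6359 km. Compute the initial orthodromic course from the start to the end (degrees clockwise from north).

347.1°

N = sin Δλ·cos φ₂ = -0.1741;  D = cos φ₁ sin φ₂ − sin φ₁ cos φ₂ cos Δλ = +0.7602
initial course = atan2(N, D) = 347.10°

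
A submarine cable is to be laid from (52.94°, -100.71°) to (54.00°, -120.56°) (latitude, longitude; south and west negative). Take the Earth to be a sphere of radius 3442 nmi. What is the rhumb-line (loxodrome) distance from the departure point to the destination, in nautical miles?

Δψ = ln[tan(π/4+φ₂/2)/tan(π/4+φ₁/2)] = +0.0311;  Δφ = +0.0185 rad,  Δλ = -0.3464 rad
q = Δφ/Δψ = 0.5952
d = R·√(Δφ² + q²Δλ²) = 3442·0.20704 = 713 nmi

713 nmi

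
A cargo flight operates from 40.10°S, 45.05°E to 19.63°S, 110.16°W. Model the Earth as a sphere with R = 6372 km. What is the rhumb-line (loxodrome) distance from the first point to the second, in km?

15010 km

Rhumb course C = atan2(Δλ, Δψ) with Δψ = ln[tan(π/4+φ₂/2)/tan(π/4+φ₁/2)] = +0.4157, Δλ = -2.7089 → C = 278.72°
d = R·|Δφ| / |cos C| = 6372·0.35727 / 0.15167 = 15010 km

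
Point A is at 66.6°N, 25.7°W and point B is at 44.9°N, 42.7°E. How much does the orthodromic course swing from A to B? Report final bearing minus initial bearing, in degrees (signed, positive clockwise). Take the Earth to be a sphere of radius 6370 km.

Initial bearing θ₁ = atan2(sin Δλ cos φ₂, cos φ₁ sin φ₂ − sin φ₁ cos φ₂ cos Δλ) = 86.44°
Final bearing θ₂ = (initial bearing from the destination back to the start) + 180° = 145.97°
Δθ = θ₂ − θ₁ = +59.5°

+59.5°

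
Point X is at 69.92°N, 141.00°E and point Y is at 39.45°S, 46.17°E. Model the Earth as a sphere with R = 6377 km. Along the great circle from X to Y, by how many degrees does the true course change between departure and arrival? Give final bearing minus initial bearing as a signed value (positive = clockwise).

-52.6°

At departure: θ₁ = atan2(sin Δλ cos φ₂, cos φ₁ sin φ₂ − sin φ₁ cos φ₂ cos Δλ) = 258.46°
At arrival: θ₂ = atan2(sin Δλ cos φ₁, −cos φ₂ sin φ₁ + sin φ₂ cos φ₁ cos Δλ) = 205.83°
Δθ = θ₂ − θ₁ = -52.6°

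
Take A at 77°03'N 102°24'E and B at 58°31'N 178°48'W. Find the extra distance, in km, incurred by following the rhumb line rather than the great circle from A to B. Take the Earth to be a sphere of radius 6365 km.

247 km

Great circle: cos σ = sin φ₁ sin φ₂ + cos φ₁ cos φ₂ cos Δλ,  σ = 0.5475 rad → d_gc = 3484.8 km
Rhumb line: Δψ = -0.9097, q = Δφ/Δψ = 0.3556, d_rh = R√(Δφ²+q²Δλ²) = 3732.0 km
Excess = 3732.0 − 3484.8 = 247.2 ≈ 247 km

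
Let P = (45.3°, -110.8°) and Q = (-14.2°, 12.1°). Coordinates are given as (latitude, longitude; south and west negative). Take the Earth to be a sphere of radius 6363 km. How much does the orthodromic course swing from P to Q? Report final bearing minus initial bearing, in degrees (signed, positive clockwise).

Initial bearing θ₁ = atan2(sin Δλ cos φ₂, cos φ₁ sin φ₂ − sin φ₁ cos φ₂ cos Δλ) = 76.08°
Final bearing θ₂ = (initial bearing from the destination back to the start) + 180° = 135.23°
Δθ = θ₂ − θ₁ = +59.2°

+59.2°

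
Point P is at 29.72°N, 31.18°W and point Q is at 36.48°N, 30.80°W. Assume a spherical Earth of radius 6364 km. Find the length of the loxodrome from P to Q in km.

Δψ = ln[tan(π/4+φ₂/2)/tan(π/4+φ₁/2)] = +0.1410;  Δφ = +0.1180 rad,  Δλ = +0.0066 rad
q = Δφ/Δψ = 0.8368
d = R·√(Δφ² + q²Δλ²) = 6364·0.11811 = 752 km

752 km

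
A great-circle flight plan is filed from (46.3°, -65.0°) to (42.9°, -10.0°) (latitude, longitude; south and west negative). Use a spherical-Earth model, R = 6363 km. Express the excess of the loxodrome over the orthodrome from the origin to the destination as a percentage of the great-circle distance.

Great circle: σ = 0.6722 rad → d_gc = Rσ = 4277.5 km
Rhumb: Δφ = -0.0593, Δλ = +0.9599, Δψ = -0.0834, q = Δφ/Δψ = 0.7117 → d_rh = R√(Δφ²+q²Δλ²) = 4363.6 km
Excess = (4363.6 − 4277.5) / 4277.5 = 86.1 / 4277.5 = 2.01% ≈ 2.0%

2.0%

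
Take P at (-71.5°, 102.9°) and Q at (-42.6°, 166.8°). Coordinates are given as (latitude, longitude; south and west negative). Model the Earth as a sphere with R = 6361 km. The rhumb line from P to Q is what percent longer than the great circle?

3.9%

Great circle: σ = 0.7308 rad → d_gc = Rσ = 4648.5 km
Rhumb: Δφ = +0.5044, Δλ = +1.1153, Δψ = +0.9915, q = Δφ/Δψ = 0.5087 → d_rh = R√(Δφ²+q²Δλ²) = 4828.9 km
Excess = (4828.9 − 4648.5) / 4648.5 = 180.4 / 4648.5 = 3.88% ≈ 3.9%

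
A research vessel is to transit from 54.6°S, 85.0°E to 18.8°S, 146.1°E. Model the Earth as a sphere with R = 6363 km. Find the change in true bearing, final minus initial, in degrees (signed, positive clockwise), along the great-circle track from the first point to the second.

-40.7°

Initial bearing θ₁ = atan2(sin Δλ cos φ₂, cos φ₁ sin φ₂ − sin φ₁ cos φ₂ cos Δλ) = 77.33°
Final bearing θ₂ = (initial bearing from the destination back to the start) + 180° = 36.66°
Δθ = θ₂ − θ₁ = -40.7°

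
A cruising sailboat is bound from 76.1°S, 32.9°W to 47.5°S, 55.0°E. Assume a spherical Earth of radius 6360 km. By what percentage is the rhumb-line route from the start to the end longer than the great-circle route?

Great circle: σ = 0.7646 rad → d_gc = Rσ = 4863.1 km
Rhumb: Δφ = +0.4992, Δλ = +1.5341, Δψ = +1.1601, q = Δφ/Δψ = 0.4303 → d_rh = R√(Δφ²+q²Δλ²) = 5263.5 km
Excess = (5263.5 − 4863.1) / 4863.1 = 400.4 / 4863.1 = 8.23% ≈ 8.2%

8.2%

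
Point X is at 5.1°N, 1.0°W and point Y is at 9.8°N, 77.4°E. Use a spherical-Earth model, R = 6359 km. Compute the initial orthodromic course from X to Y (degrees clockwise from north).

N = sin Δλ·cos φ₂ = +0.9653;  D = cos φ₁ sin φ₂ − sin φ₁ cos φ₂ cos Δλ = +0.1519
initial course = atan2(N, D) = 81.06°

81.1°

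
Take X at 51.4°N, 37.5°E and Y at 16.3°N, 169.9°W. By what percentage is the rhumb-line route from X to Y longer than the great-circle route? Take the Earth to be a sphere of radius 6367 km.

18.1%

Great circle: σ = 1.8884 rad → d_gc = Rσ = 12023.4 km
Rhumb: Δφ = -0.6126, Δλ = +2.6634, Δψ = -0.7609, q = Δφ/Δψ = 0.8052 → d_rh = R√(Δφ²+q²Δλ²) = 14199.8 km
Excess = (14199.8 − 12023.4) / 12023.4 = 2176.4 / 12023.4 = 18.10% ≈ 18.1%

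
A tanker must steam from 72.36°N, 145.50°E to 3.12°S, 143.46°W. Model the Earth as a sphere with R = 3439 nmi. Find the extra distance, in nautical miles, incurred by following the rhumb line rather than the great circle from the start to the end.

Great circle: cos σ = sin φ₁ sin φ₂ + cos φ₁ cos φ₂ cos Δλ,  σ = 1.5243 rad → d_gc = 5242.2 nmi
Rhumb line: Δψ = -1.9177, q = Δφ/Δψ = 0.6869, d_rh = R√(Δφ²+q²Δλ²) = 5394.9 nmi
Excess = 5394.9 − 5242.2 = 152.7 ≈ 153 nmi

153 nmi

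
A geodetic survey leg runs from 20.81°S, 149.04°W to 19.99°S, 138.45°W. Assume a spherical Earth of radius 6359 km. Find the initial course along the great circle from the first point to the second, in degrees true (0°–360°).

θ = atan2( sin Δλ·cos φ₂ ,  cos φ₁ sin φ₂ − sin φ₁ cos φ₂ cos Δλ )
  = atan2(+0.1727, +0.0086) = 87.14°

87.1°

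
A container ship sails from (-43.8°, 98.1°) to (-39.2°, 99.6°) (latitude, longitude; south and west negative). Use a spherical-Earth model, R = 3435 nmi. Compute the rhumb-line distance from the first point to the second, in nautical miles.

284 nmi

Δψ = ln[tan(π/4+φ₂/2)/tan(π/4+φ₁/2)] = +0.1073;  Δφ = +0.0803 rad,  Δλ = +0.0262 rad
q = Δφ/Δψ = 0.7484
d = R·√(Δφ² + q²Δλ²) = 3435·0.08264 = 284 nmi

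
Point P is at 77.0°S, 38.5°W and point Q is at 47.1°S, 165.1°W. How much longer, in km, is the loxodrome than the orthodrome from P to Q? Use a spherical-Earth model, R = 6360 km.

1073 km

Great circle: cos σ = sin φ₁ sin φ₂ + cos φ₁ cos φ₂ cos Δλ,  σ = 0.8989 rad → d_gc = 5717.03 km
Rhumb line: Δψ = +1.2379, q = Δφ/Δψ = 0.4216, d_rh = R√(Δφ²+q²Δλ²) = 6790.47 km
Excess = 6790.47 − 5717.03 = 1073.44 ≈ 1073 km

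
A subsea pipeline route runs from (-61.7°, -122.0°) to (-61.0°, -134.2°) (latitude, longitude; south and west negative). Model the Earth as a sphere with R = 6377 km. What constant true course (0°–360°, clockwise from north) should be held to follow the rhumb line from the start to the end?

276.8°

Δψ = ln[tan(π/4+φ₂/2)/tan(π/4+φ₁/2)] = +0.0255
Δλ = -0.2129 rad (taken the short way round)
course = atan2(Δλ, Δψ) = 276.82°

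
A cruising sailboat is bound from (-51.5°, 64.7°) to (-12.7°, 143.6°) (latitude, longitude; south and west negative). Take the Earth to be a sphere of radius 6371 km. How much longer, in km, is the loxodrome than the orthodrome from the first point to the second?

228 km

Great circle: cos σ = sin φ₁ sin φ₂ + cos φ₁ cos φ₂ cos Δλ,  σ = 1.2776 rad → d_gc = 8139.9 km
Rhumb line: Δψ = +0.8286, q = Δφ/Δψ = 0.8173, d_rh = R√(Δφ²+q²Δλ²) = 8368.3 km
Excess = 8368.3 − 8139.9 = 228.4 ≈ 228 km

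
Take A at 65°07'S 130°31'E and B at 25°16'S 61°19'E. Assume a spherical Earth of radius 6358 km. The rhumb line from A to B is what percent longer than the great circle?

Great circle: σ = 1.0212 rad → d_gc = Rσ = 6492.9 km
Rhumb: Δφ = +0.6955, Δλ = -1.2078, Δψ = +1.0553, q = Δφ/Δψ = 0.6591 → d_rh = R√(Δφ²+q²Δλ²) = 6720.8 km
Excess = (6720.8 − 6492.9) / 6492.9 = 227.9 / 6492.9 = 3.51% ≈ 3.5%

3.5%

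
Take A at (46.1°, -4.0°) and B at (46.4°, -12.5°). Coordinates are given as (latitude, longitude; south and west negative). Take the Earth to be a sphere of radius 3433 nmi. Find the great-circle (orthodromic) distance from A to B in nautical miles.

352 nmi

cos σ = sin φ₁ sin φ₂ + cos φ₁ cos φ₂ cos Δλ
      = sin(46.10°)sin(46.40°) + cos(46.10°)cos(46.40°)cos(-8.50°) = 0.9947
σ = 5.883° → d = Rσ = 3433·0.10267 = 352 nmi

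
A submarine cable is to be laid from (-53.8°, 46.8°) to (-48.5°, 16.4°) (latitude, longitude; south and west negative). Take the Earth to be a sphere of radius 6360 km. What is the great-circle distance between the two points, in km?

2178 km

cos σ = sin φ₁ sin φ₂ + cos φ₁ cos φ₂ cos Δλ
      = sin(-53.80°)sin(-48.50°) + cos(-53.80°)cos(-48.50°)cos(-30.40°) = 0.9419
σ = 19.623° → d = Rσ = 6360·0.34249 = 2178 km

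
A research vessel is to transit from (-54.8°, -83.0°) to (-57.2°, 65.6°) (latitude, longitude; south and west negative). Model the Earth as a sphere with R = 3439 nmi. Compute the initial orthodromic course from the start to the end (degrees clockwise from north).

161.9°

θ = atan2( sin Δλ·cos φ₂ ,  cos φ₁ sin φ₂ − sin φ₁ cos φ₂ cos Δλ )
  = atan2(+0.2822, -0.8624) = 161.88°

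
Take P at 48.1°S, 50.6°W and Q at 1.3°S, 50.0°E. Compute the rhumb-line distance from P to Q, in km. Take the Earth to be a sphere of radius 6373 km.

Rhumb course C = atan2(Δλ, Δψ) with Δψ = ln[tan(π/4+φ₂/2)/tan(π/4+φ₁/2)] = +0.9374, Δλ = +1.7558 → C = 61.90°
d = R·|Δφ| / |cos C| = 6373·0.81681 / 0.47096 = 11053 km

11053 km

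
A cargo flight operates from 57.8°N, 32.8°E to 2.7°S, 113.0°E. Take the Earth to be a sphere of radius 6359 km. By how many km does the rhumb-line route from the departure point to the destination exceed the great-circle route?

Great circle: cos σ = sin φ₁ sin φ₂ + cos φ₁ cos φ₂ cos Δλ,  σ = 1.5200 rad → d_gc = 9665.9 km
Rhumb line: Δψ = -1.2897, q = Δφ/Δψ = 0.8187, d_rh = R√(Δφ²+q²Δλ²) = 9909.2 km
Excess = 9909.2 − 9665.9 = 243.3 ≈ 243 km

243 km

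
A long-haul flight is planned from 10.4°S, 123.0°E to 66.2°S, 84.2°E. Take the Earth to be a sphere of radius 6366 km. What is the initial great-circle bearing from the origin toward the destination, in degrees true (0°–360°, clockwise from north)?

N = sin Δλ·cos φ₂ = -0.2529;  D = cos φ₁ sin φ₂ − sin φ₁ cos φ₂ cos Δλ = -0.8432
initial course = atan2(N, D) = 196.69°

196.7°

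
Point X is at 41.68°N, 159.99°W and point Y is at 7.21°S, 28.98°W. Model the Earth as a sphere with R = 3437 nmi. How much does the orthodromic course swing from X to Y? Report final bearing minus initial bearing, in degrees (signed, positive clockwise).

At departure: θ₁ = atan2(sin Δλ cos φ₂, cos φ₁ sin φ₂ − sin φ₁ cos φ₂ cos Δλ) = 65.63°
At arrival: θ₂ = atan2(sin Δλ cos φ₁, −cos φ₂ sin φ₁ + sin φ₂ cos φ₁ cos Δλ) = 136.71°
Δθ = θ₂ − θ₁ = +71.1°

+71.1°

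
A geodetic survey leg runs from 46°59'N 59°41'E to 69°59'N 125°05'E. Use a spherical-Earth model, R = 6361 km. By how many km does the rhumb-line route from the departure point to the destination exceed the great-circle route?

Great circle: cos σ = sin φ₁ sin φ₂ + cos φ₁ cos φ₂ cos Δλ,  σ = 0.6694 rad → d_gc = 4258.0 km
Rhumb line: Δψ = +0.8034, q = Δφ/Δψ = 0.4997, d_rh = R√(Δφ²+q²Δλ²) = 4436.6 km
Excess = 4436.6 − 4258.0 = 178.6 ≈ 179 km

179 km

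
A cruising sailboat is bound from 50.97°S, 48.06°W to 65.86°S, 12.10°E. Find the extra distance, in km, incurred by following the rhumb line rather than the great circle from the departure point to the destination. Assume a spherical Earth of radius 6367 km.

Great circle: cos σ = sin φ₁ sin φ₂ + cos φ₁ cos φ₂ cos Δλ,  σ = 0.5790 rad → d_gc = 3686.3 km
Rhumb line: Δψ = -0.5053, q = Δφ/Δψ = 0.5143, d_rh = R√(Δφ²+q²Δλ²) = 3815.9 km
Excess = 3815.9 − 3686.3 = 129.6 ≈ 130 km

130 km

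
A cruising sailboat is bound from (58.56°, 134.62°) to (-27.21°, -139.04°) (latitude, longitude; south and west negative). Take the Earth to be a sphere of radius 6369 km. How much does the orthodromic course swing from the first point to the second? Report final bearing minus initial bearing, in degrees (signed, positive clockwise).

+38.2°

At departure: θ₁ = atan2(sin Δλ cos φ₂, cos φ₁ sin φ₂ − sin φ₁ cos φ₂ cos Δλ) = 107.92°
At arrival: θ₂ = atan2(sin Δλ cos φ₁, −cos φ₂ sin φ₁ + sin φ₂ cos φ₁ cos Δλ) = 146.08°
Δθ = θ₂ − θ₁ = +38.2°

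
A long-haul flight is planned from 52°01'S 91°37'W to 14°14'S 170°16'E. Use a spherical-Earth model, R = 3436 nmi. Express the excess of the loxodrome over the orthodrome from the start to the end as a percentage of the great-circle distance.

Great circle: σ = 1.4610 rad → d_gc = Rσ = 5020.0 nmi
Rhumb: Δφ = +0.6594, Δλ = -1.7125, Δψ = +0.8156, q = Δφ/Δψ = 0.8085 → d_rh = R√(Δφ²+q²Δλ²) = 5269.4 nmi
Excess = (5269.4 − 5020.0) / 5020.0 = 249.4 / 5020.0 = 4.97% ≈ 5.0%

5.0%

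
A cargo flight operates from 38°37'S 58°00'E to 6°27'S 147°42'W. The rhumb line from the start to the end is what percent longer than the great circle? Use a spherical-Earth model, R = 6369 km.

Great circle: σ = 2.2517 rad → d_gc = Rσ = 14341.0 km
Rhumb: Δφ = +0.5614, Δλ = +2.6930, Δψ = +0.6189, q = Δφ/Δψ = 0.9071 → d_rh = R√(Δφ²+q²Δλ²) = 15964.6 km
Excess = (15964.6 − 14341.0) / 14341.0 = 1623.6 / 14341.0 = 11.32% ≈ 11.3%

11.3%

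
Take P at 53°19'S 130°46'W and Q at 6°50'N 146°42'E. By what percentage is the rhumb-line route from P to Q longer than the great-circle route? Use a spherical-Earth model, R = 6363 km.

Great circle: σ = 1.5891 rad → d_gc = Rσ = 10111.7 km
Rhumb: Δφ = +1.0498, Δλ = -1.4405, Δψ = +1.2236, q = Δφ/Δψ = 0.8580 → d_rh = R√(Δφ²+q²Δλ²) = 10318.2 km
Excess = (10318.2 − 10111.7) / 10111.7 = 206.5 / 10111.7 = 2.04% ≈ 2.0%

2.0%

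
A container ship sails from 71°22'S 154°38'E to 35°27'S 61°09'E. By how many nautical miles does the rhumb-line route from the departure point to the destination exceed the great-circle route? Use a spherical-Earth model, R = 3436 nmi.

Great circle: cos σ = sin φ₁ sin φ₂ + cos φ₁ cos φ₂ cos Δλ,  σ = 1.0077 rad → d_gc = 3462.6 nmi
Rhumb line: Δψ = +1.1451, q = Δφ/Δψ = 0.5474, d_rh = R√(Δφ²+q²Δλ²) = 3749.4 nmi
Excess = 3749.4 − 3462.6 = 286.8 ≈ 287 nmi

287 nmi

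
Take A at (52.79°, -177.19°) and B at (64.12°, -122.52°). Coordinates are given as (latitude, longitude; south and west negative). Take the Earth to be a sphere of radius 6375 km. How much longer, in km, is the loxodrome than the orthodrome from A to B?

95 km

Great circle: cos σ = sin φ₁ sin φ₂ + cos φ₁ cos φ₂ cos Δλ,  σ = 0.5172 rad → d_gc = 3297.3 km
Rhumb line: Δψ = +0.3819, q = Δφ/Δψ = 0.5177, d_rh = R√(Δφ²+q²Δλ²) = 3392.3 km
Excess = 3392.3 − 3297.3 = 95.0 ≈ 95 km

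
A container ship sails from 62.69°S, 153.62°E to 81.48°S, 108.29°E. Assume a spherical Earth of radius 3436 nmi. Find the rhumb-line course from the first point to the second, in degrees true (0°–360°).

Meridional parts: M(φ₁)=-1.4149, M(φ₂)=-2.5971 → ΔM = -1.1822;  Δλ = -0.7912 rad
tan C = Δλ / ΔM = +0.6692 → C = 213.79°

213.8°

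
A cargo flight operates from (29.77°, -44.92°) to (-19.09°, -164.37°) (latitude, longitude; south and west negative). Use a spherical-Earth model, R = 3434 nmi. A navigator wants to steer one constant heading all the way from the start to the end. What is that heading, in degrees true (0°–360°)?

247.0°

Δψ = ln[tan(π/4+φ₂/2)/tan(π/4+φ₁/2)] = -0.8842
Δλ = -2.0848 rad (taken the short way round)
course = atan2(Δλ, Δψ) = 247.02°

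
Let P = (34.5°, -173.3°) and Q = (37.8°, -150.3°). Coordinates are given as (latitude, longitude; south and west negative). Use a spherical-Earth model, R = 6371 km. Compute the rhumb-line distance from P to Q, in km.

Rhumb course C = atan2(Δλ, Δψ) with Δψ = ln[tan(π/4+φ₂/2)/tan(π/4+φ₁/2)] = +0.0713, Δλ = +0.4014 → C = 79.92°
d = R·|Δφ| / |cos C| = 6371·0.05760 / 0.17500 = 2097 km

2097 km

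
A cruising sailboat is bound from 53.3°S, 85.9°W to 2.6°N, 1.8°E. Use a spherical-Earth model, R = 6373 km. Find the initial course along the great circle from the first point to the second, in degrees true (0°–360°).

θ = atan2( sin Δλ·cos φ₂ ,  cos φ₁ sin φ₂ − sin φ₁ cos φ₂ cos Δλ )
  = atan2(+0.9982, +0.0593) = 86.60°

86.6°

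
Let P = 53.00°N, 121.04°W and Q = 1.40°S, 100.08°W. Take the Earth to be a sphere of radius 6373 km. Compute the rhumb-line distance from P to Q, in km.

6366 km

Rhumb course C = atan2(Δλ, Δψ) with Δψ = ln[tan(π/4+φ₂/2)/tan(π/4+φ₁/2)] = -1.1193, Δλ = +0.3658 → C = 161.90°
d = R·|Δφ| / |cos C| = 6373·0.94946 / 0.95052 = 6366 km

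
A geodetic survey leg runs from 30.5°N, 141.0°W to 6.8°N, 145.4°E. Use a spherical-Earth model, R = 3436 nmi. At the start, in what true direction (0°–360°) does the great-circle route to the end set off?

θ = atan2( sin Δλ·cos φ₂ ,  cos φ₁ sin φ₂ − sin φ₁ cos φ₂ cos Δλ )
  = atan2(-0.9526, -0.0403) = 267.58°

267.6°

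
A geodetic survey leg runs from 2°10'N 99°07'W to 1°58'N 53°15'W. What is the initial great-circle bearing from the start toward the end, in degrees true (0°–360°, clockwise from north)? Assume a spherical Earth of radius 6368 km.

89.4°

N = sin Δλ·cos φ₂ = +0.7173;  D = cos φ₁ sin φ₂ − sin φ₁ cos φ₂ cos Δλ = +0.0080
initial course = atan2(N, D) = 89.36°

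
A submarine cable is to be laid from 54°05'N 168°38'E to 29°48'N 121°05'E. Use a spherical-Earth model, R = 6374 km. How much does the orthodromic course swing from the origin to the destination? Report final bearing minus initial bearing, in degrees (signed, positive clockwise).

At departure: θ₁ = atan2(sin Δλ cos φ₂, cos φ₁ sin φ₂ − sin φ₁ cos φ₂ cos Δλ) = 254.07°
At arrival: θ₂ = atan2(sin Δλ cos φ₁, −cos φ₂ sin φ₁ + sin φ₂ cos φ₁ cos Δλ) = 220.54°
Δθ = θ₂ − θ₁ = -33.5°

-33.5°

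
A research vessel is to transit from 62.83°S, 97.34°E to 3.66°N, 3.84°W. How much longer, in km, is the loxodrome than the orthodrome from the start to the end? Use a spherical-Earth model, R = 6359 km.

Great circle: cos σ = sin φ₁ sin φ₂ + cos φ₁ cos φ₂ cos Δλ,  σ = 1.7165 rad → d_gc = 10915.0 km
Rhumb line: Δψ = +1.4842, q = Δφ/Δψ = 0.7819, d_rh = R√(Δφ²+q²Δλ²) = 11469.4 km
Excess = 11469.4 − 10915.0 = 554.4 ≈ 554 km

554 km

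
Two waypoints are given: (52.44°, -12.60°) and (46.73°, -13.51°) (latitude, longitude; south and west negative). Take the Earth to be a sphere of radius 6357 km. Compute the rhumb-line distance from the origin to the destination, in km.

637 km

Rhumb course C = atan2(Δλ, Δψ) with Δψ = ln[tan(π/4+φ₂/2)/tan(π/4+φ₁/2)] = -0.1540, Δλ = -0.0159 → C = 185.89°
d = R·|Δφ| / |cos C| = 6357·0.09966 / 0.99472 = 637 km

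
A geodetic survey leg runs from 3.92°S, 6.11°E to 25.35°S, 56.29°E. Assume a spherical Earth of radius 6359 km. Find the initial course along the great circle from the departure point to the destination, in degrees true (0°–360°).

119.2°

θ = atan2( sin Δλ·cos φ₂ ,  cos φ₁ sin φ₂ − sin φ₁ cos φ₂ cos Δλ )
  = atan2(+0.6941, -0.3876) = 119.18°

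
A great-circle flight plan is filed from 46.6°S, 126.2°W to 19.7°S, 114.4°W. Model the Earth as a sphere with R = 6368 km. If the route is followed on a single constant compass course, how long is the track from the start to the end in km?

Rhumb course C = atan2(Δλ, Δψ) with Δψ = ln[tan(π/4+φ₂/2)/tan(π/4+φ₁/2)] = +0.5706, Δλ = +0.2059 → C = 19.85°
d = R·|Δφ| / |cos C| = 6368·0.46949 / 0.94061 = 3179 km

3179 km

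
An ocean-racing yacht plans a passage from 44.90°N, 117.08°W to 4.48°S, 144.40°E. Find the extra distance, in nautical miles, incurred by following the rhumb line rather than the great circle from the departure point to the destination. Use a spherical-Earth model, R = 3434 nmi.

140 nmi

Great circle: cos σ = sin φ₁ sin φ₂ + cos φ₁ cos φ₂ cos Δλ,  σ = 1.7312 rad → d_gc = 5945.1 nmi
Rhumb line: Δψ = -0.9572, q = Δφ/Δψ = 0.9004, d_rh = R√(Δφ²+q²Δλ²) = 6084.9 nmi
Excess = 6084.9 − 5945.1 = 139.8 ≈ 140 nmi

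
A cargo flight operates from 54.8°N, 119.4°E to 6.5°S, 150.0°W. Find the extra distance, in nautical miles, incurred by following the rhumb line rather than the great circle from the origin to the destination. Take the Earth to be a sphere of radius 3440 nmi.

Great circle: cos σ = sin φ₁ sin φ₂ + cos φ₁ cos φ₂ cos Δλ,  σ = 1.6695 rad → d_gc = 5742.9 nmi
Rhumb line: Δψ = -1.2619, q = Δφ/Δψ = 0.8479, d_rh = R√(Δφ²+q²Δλ²) = 5900.5 nmi
Excess = 5900.5 − 5742.9 = 157.6 ≈ 158 nmi

158 nmi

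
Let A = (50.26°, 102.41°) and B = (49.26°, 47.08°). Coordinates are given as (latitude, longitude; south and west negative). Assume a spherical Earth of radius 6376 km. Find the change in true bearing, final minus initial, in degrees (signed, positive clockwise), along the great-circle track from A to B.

Initial bearing θ₁ = atan2(sin Δλ cos φ₂, cos φ₁ sin φ₂ − sin φ₁ cos φ₂ cos Δλ) = 290.33°
Final bearing θ₂ = (initial bearing from the destination back to the start) + 180° = 246.71°
Δθ = θ₂ − θ₁ = -43.6°

-43.6°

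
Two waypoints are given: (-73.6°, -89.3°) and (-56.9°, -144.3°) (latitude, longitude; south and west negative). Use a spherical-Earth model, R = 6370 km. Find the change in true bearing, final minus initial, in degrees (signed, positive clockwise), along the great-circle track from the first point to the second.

+51.1°

Initial bearing θ₁ = atan2(sin Δλ cos φ₂, cos φ₁ sin φ₂ − sin φ₁ cos φ₂ cos Δλ) = 278.14°
Final bearing θ₂ = (initial bearing from the destination back to the start) + 180° = 329.22°
Δθ = θ₂ − θ₁ = +51.1°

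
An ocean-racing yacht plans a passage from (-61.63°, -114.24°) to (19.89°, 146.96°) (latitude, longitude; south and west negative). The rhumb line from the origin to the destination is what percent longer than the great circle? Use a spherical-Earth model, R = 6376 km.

3.2%

Great circle: σ = 1.9473 rad → d_gc = Rσ = 12416.3 km
Rhumb: Δφ = +1.4228, Δλ = -1.7244, Δψ = +1.7296, q = Δφ/Δψ = 0.8226 → d_rh = R√(Δφ²+q²Δλ²) = 12809.8 km
Excess = (12809.8 − 12416.3) / 12416.3 = 393.5 / 12416.3 = 3.17% ≈ 3.2%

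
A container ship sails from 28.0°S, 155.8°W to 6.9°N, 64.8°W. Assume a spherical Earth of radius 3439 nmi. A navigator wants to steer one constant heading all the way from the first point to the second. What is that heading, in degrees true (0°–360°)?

68.4°

Meridional parts: M(φ₁)=-0.5094, M(φ₂)=+0.1207 → ΔM = +0.6301;  Δλ = +1.5882 rad
tan C = Δλ / ΔM = +2.5206 → C = 68.36°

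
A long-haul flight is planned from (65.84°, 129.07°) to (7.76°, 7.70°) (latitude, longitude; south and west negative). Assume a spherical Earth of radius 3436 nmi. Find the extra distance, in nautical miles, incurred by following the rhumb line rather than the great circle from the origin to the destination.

Great circle: cos σ = sin φ₁ sin φ₂ + cos φ₁ cos φ₂ cos Δλ,  σ = 1.6588 rad → d_gc = 5699.7 nmi
Rhumb line: Δψ = -1.4058, q = Δφ/Δψ = 0.7210, d_rh = R√(Δφ²+q²Δλ²) = 6298.8 nmi
Excess = 6298.8 − 5699.7 = 599.1 ≈ 599 nmi

599 nmi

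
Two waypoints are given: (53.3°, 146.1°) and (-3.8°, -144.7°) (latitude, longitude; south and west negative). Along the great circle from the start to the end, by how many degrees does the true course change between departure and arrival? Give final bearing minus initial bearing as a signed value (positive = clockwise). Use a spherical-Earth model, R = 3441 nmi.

+36.4°

At departure: θ₁ = atan2(sin Δλ cos φ₂, cos φ₁ sin φ₂ − sin φ₁ cos φ₂ cos Δλ) = 109.14°
At arrival: θ₂ = atan2(sin Δλ cos φ₁, −cos φ₂ sin φ₁ + sin φ₂ cos φ₁ cos Δλ) = 145.54°
Δθ = θ₂ − θ₁ = +36.4°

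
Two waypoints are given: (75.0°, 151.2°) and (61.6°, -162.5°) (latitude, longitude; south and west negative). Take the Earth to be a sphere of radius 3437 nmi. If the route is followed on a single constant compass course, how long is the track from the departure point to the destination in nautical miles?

Rhumb course C = atan2(Δλ, Δψ) with Δψ = ln[tan(π/4+φ₂/2)/tan(π/4+φ₁/2)] = -0.6534, Δλ = +0.8081 → C = 128.96°
d = R·|Δφ| / |cos C| = 3437·0.23387 / 0.62874 = 1278 nmi

1278 nmi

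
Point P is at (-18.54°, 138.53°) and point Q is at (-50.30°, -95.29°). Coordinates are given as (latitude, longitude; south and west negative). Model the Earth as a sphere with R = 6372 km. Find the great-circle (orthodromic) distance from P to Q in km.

10730 km

Haversine: a = sin²(Δφ/2)+cos φ₁ cos φ₂ sin²(Δλ/2) = 0.55643;  σ = 2·atan2(√a,√(1−a))
σ = 96.481° → d = Rσ = 6372·1.68390 = 10730 km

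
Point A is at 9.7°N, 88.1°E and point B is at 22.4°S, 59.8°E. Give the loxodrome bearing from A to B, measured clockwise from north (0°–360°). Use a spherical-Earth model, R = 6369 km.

Meridional parts: M(φ₁)=+0.1701, M(φ₂)=-0.4013 → ΔM = -0.5714;  Δλ = -0.4939 rad
tan C = Δλ / ΔM = +0.8644 → C = 220.84°

220.8°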